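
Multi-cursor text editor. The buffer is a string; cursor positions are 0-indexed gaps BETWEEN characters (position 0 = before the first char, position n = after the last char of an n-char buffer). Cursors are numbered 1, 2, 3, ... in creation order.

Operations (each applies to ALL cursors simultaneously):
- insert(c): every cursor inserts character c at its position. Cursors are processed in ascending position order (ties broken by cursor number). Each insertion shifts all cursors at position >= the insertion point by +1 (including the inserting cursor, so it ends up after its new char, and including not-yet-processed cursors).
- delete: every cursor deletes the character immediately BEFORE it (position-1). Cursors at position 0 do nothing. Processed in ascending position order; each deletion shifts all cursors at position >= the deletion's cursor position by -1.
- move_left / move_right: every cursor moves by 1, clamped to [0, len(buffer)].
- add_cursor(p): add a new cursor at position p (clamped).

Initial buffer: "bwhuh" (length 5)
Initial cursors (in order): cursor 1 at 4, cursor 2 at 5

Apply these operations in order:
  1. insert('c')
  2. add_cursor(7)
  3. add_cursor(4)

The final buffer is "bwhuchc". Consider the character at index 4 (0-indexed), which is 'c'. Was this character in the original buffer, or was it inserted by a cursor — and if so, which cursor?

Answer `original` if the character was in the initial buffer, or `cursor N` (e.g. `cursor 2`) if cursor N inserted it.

Answer: cursor 1

Derivation:
After op 1 (insert('c')): buffer="bwhuchc" (len 7), cursors c1@5 c2@7, authorship ....1.2
After op 2 (add_cursor(7)): buffer="bwhuchc" (len 7), cursors c1@5 c2@7 c3@7, authorship ....1.2
After op 3 (add_cursor(4)): buffer="bwhuchc" (len 7), cursors c4@4 c1@5 c2@7 c3@7, authorship ....1.2
Authorship (.=original, N=cursor N): . . . . 1 . 2
Index 4: author = 1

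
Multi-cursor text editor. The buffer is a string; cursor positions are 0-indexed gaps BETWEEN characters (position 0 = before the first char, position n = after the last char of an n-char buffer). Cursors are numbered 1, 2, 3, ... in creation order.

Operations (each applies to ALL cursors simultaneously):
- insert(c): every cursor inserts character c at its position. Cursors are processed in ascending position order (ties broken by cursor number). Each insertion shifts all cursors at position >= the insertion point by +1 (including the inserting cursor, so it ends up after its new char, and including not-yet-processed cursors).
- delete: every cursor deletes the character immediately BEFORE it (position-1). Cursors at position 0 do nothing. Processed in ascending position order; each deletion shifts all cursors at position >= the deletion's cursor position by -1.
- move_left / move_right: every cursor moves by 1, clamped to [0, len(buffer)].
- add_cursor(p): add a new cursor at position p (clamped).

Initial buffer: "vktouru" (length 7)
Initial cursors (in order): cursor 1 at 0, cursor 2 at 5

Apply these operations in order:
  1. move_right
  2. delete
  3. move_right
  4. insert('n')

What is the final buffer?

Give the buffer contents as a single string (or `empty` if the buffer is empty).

After op 1 (move_right): buffer="vktouru" (len 7), cursors c1@1 c2@6, authorship .......
After op 2 (delete): buffer="ktouu" (len 5), cursors c1@0 c2@4, authorship .....
After op 3 (move_right): buffer="ktouu" (len 5), cursors c1@1 c2@5, authorship .....
After op 4 (insert('n')): buffer="kntouun" (len 7), cursors c1@2 c2@7, authorship .1....2

Answer: kntouun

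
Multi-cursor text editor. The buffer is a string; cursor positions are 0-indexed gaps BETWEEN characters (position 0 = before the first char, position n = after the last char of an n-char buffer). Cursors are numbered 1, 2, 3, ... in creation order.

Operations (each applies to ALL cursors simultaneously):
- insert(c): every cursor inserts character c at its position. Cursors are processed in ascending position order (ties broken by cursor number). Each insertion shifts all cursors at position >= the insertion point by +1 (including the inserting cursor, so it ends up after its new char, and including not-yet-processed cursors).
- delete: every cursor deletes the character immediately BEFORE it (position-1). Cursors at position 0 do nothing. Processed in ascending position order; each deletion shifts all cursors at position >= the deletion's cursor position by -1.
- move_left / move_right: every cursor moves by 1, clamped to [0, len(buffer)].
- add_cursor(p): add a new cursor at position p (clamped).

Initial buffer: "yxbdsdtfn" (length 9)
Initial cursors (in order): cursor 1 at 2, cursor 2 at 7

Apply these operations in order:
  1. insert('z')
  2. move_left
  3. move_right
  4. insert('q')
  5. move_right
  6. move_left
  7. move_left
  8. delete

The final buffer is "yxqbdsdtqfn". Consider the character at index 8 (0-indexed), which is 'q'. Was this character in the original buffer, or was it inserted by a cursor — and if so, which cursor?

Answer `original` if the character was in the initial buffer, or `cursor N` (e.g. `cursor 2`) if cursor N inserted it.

After op 1 (insert('z')): buffer="yxzbdsdtzfn" (len 11), cursors c1@3 c2@9, authorship ..1.....2..
After op 2 (move_left): buffer="yxzbdsdtzfn" (len 11), cursors c1@2 c2@8, authorship ..1.....2..
After op 3 (move_right): buffer="yxzbdsdtzfn" (len 11), cursors c1@3 c2@9, authorship ..1.....2..
After op 4 (insert('q')): buffer="yxzqbdsdtzqfn" (len 13), cursors c1@4 c2@11, authorship ..11.....22..
After op 5 (move_right): buffer="yxzqbdsdtzqfn" (len 13), cursors c1@5 c2@12, authorship ..11.....22..
After op 6 (move_left): buffer="yxzqbdsdtzqfn" (len 13), cursors c1@4 c2@11, authorship ..11.....22..
After op 7 (move_left): buffer="yxzqbdsdtzqfn" (len 13), cursors c1@3 c2@10, authorship ..11.....22..
After op 8 (delete): buffer="yxqbdsdtqfn" (len 11), cursors c1@2 c2@8, authorship ..1.....2..
Authorship (.=original, N=cursor N): . . 1 . . . . . 2 . .
Index 8: author = 2

Answer: cursor 2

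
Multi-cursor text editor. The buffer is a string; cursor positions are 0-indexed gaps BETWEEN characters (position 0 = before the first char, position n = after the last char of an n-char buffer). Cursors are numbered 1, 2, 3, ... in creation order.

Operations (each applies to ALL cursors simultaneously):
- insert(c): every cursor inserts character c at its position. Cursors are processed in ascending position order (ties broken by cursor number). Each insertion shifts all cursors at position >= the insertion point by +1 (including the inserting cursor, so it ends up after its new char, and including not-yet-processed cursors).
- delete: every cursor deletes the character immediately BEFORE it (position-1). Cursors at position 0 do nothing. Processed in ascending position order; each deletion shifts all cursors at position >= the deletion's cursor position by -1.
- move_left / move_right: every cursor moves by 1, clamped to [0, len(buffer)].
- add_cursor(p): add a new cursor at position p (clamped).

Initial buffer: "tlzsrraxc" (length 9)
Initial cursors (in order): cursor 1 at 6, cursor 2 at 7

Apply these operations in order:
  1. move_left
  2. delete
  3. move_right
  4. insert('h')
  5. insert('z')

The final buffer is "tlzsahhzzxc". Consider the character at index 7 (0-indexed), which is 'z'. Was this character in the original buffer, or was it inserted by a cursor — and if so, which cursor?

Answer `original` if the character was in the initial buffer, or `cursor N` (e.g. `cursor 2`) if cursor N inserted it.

Answer: cursor 1

Derivation:
After op 1 (move_left): buffer="tlzsrraxc" (len 9), cursors c1@5 c2@6, authorship .........
After op 2 (delete): buffer="tlzsaxc" (len 7), cursors c1@4 c2@4, authorship .......
After op 3 (move_right): buffer="tlzsaxc" (len 7), cursors c1@5 c2@5, authorship .......
After op 4 (insert('h')): buffer="tlzsahhxc" (len 9), cursors c1@7 c2@7, authorship .....12..
After op 5 (insert('z')): buffer="tlzsahhzzxc" (len 11), cursors c1@9 c2@9, authorship .....1212..
Authorship (.=original, N=cursor N): . . . . . 1 2 1 2 . .
Index 7: author = 1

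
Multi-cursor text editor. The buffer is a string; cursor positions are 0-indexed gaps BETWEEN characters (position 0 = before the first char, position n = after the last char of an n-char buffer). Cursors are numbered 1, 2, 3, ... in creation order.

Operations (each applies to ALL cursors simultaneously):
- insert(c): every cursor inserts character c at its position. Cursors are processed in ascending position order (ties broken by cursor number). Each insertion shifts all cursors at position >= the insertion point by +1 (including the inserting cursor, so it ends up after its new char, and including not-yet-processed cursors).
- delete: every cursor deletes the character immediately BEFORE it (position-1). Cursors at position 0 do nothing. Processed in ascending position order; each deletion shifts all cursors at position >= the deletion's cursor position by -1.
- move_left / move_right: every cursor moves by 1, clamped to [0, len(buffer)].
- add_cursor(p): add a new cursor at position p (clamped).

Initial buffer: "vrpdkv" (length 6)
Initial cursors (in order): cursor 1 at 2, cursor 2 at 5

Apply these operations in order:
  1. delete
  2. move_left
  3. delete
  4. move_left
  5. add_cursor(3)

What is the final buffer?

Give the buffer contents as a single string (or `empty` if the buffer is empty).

After op 1 (delete): buffer="vpdv" (len 4), cursors c1@1 c2@3, authorship ....
After op 2 (move_left): buffer="vpdv" (len 4), cursors c1@0 c2@2, authorship ....
After op 3 (delete): buffer="vdv" (len 3), cursors c1@0 c2@1, authorship ...
After op 4 (move_left): buffer="vdv" (len 3), cursors c1@0 c2@0, authorship ...
After op 5 (add_cursor(3)): buffer="vdv" (len 3), cursors c1@0 c2@0 c3@3, authorship ...

Answer: vdv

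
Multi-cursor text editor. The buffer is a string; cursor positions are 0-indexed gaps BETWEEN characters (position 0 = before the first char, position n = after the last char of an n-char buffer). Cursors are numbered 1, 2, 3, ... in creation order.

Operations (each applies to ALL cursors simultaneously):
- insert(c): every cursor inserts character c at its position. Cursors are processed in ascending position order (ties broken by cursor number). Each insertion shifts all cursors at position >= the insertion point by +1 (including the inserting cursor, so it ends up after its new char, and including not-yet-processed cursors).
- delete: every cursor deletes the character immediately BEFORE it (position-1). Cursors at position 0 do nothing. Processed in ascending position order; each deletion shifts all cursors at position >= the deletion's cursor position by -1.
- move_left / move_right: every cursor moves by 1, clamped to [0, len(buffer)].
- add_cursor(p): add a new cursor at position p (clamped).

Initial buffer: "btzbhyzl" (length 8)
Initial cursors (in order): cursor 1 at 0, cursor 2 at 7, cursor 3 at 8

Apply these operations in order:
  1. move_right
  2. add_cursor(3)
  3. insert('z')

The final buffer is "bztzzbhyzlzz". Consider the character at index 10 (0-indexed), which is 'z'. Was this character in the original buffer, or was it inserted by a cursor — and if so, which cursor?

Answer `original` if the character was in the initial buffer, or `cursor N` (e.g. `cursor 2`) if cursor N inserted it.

After op 1 (move_right): buffer="btzbhyzl" (len 8), cursors c1@1 c2@8 c3@8, authorship ........
After op 2 (add_cursor(3)): buffer="btzbhyzl" (len 8), cursors c1@1 c4@3 c2@8 c3@8, authorship ........
After op 3 (insert('z')): buffer="bztzzbhyzlzz" (len 12), cursors c1@2 c4@5 c2@12 c3@12, authorship .1..4.....23
Authorship (.=original, N=cursor N): . 1 . . 4 . . . . . 2 3
Index 10: author = 2

Answer: cursor 2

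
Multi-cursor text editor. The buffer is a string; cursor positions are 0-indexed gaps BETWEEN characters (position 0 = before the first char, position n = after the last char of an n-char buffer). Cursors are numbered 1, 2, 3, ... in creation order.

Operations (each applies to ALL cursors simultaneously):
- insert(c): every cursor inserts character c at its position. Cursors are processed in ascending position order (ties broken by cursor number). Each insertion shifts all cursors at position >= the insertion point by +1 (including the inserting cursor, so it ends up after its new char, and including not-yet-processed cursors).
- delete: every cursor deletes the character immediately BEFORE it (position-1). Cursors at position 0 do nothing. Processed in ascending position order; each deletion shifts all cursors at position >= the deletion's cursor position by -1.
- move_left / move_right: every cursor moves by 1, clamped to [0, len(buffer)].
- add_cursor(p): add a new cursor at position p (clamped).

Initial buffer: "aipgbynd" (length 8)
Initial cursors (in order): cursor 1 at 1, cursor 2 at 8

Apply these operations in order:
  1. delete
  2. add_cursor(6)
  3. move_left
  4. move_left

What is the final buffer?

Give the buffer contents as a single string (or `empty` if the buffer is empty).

After op 1 (delete): buffer="ipgbyn" (len 6), cursors c1@0 c2@6, authorship ......
After op 2 (add_cursor(6)): buffer="ipgbyn" (len 6), cursors c1@0 c2@6 c3@6, authorship ......
After op 3 (move_left): buffer="ipgbyn" (len 6), cursors c1@0 c2@5 c3@5, authorship ......
After op 4 (move_left): buffer="ipgbyn" (len 6), cursors c1@0 c2@4 c3@4, authorship ......

Answer: ipgbyn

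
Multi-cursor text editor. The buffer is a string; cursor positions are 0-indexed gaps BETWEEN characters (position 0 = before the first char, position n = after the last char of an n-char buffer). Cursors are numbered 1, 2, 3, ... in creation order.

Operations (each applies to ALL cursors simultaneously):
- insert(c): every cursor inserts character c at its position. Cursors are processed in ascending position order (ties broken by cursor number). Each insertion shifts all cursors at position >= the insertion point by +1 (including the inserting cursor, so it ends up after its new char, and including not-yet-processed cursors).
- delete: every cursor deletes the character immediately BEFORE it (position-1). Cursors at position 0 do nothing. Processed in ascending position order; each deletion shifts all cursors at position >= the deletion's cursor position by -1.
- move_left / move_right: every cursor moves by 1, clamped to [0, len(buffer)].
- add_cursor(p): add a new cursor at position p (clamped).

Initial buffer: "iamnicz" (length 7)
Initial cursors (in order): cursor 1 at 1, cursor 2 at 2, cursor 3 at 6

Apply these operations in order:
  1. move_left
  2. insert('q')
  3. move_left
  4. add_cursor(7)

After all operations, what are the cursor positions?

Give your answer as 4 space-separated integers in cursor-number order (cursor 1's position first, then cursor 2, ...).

After op 1 (move_left): buffer="iamnicz" (len 7), cursors c1@0 c2@1 c3@5, authorship .......
After op 2 (insert('q')): buffer="qiqamniqcz" (len 10), cursors c1@1 c2@3 c3@8, authorship 1.2....3..
After op 3 (move_left): buffer="qiqamniqcz" (len 10), cursors c1@0 c2@2 c3@7, authorship 1.2....3..
After op 4 (add_cursor(7)): buffer="qiqamniqcz" (len 10), cursors c1@0 c2@2 c3@7 c4@7, authorship 1.2....3..

Answer: 0 2 7 7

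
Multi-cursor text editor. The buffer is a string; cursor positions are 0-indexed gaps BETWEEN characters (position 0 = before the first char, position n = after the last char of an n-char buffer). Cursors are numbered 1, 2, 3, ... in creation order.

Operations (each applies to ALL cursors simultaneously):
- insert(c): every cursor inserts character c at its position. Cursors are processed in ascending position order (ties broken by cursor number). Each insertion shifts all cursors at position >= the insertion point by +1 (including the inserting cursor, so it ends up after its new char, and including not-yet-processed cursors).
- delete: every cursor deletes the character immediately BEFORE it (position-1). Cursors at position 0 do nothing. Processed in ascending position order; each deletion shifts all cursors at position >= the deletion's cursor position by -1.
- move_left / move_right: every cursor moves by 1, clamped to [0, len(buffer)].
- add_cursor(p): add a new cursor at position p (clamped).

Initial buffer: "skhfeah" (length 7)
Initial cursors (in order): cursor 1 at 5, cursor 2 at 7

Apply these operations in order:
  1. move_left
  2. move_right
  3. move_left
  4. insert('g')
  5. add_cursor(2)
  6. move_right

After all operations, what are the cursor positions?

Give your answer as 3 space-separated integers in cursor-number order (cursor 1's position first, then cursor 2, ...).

Answer: 6 9 3

Derivation:
After op 1 (move_left): buffer="skhfeah" (len 7), cursors c1@4 c2@6, authorship .......
After op 2 (move_right): buffer="skhfeah" (len 7), cursors c1@5 c2@7, authorship .......
After op 3 (move_left): buffer="skhfeah" (len 7), cursors c1@4 c2@6, authorship .......
After op 4 (insert('g')): buffer="skhfgeagh" (len 9), cursors c1@5 c2@8, authorship ....1..2.
After op 5 (add_cursor(2)): buffer="skhfgeagh" (len 9), cursors c3@2 c1@5 c2@8, authorship ....1..2.
After op 6 (move_right): buffer="skhfgeagh" (len 9), cursors c3@3 c1@6 c2@9, authorship ....1..2.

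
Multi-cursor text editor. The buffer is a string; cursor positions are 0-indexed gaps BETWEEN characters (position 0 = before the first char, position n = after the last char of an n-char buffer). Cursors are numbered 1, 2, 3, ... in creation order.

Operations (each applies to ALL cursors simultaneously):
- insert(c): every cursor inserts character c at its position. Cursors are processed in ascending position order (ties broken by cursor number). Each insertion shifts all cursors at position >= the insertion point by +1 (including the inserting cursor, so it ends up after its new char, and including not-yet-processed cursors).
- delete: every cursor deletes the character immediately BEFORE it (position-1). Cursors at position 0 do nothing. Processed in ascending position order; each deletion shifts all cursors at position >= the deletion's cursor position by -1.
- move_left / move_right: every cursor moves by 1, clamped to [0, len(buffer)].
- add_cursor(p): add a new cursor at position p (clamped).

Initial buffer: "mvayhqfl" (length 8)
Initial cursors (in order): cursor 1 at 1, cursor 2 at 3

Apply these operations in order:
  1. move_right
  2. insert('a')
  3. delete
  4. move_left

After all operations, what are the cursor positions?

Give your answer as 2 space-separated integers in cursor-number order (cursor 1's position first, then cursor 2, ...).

After op 1 (move_right): buffer="mvayhqfl" (len 8), cursors c1@2 c2@4, authorship ........
After op 2 (insert('a')): buffer="mvaayahqfl" (len 10), cursors c1@3 c2@6, authorship ..1..2....
After op 3 (delete): buffer="mvayhqfl" (len 8), cursors c1@2 c2@4, authorship ........
After op 4 (move_left): buffer="mvayhqfl" (len 8), cursors c1@1 c2@3, authorship ........

Answer: 1 3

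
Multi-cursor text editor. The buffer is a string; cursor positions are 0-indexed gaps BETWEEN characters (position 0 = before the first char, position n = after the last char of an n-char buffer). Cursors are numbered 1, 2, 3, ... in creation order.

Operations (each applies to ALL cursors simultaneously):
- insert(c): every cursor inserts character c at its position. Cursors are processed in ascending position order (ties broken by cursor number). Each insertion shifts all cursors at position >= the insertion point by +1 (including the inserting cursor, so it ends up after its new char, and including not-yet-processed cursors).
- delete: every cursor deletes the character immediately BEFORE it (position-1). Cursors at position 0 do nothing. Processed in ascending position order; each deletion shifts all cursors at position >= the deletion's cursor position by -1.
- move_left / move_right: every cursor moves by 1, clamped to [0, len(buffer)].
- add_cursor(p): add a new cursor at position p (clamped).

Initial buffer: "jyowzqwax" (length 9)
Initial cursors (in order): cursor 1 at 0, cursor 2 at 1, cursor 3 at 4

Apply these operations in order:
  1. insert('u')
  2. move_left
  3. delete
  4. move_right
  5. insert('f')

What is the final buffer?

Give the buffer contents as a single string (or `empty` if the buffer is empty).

After op 1 (insert('u')): buffer="ujuyowuzqwax" (len 12), cursors c1@1 c2@3 c3@7, authorship 1.2...3.....
After op 2 (move_left): buffer="ujuyowuzqwax" (len 12), cursors c1@0 c2@2 c3@6, authorship 1.2...3.....
After op 3 (delete): buffer="uuyouzqwax" (len 10), cursors c1@0 c2@1 c3@4, authorship 12..3.....
After op 4 (move_right): buffer="uuyouzqwax" (len 10), cursors c1@1 c2@2 c3@5, authorship 12..3.....
After op 5 (insert('f')): buffer="ufufyoufzqwax" (len 13), cursors c1@2 c2@4 c3@8, authorship 1122..33.....

Answer: ufufyoufzqwax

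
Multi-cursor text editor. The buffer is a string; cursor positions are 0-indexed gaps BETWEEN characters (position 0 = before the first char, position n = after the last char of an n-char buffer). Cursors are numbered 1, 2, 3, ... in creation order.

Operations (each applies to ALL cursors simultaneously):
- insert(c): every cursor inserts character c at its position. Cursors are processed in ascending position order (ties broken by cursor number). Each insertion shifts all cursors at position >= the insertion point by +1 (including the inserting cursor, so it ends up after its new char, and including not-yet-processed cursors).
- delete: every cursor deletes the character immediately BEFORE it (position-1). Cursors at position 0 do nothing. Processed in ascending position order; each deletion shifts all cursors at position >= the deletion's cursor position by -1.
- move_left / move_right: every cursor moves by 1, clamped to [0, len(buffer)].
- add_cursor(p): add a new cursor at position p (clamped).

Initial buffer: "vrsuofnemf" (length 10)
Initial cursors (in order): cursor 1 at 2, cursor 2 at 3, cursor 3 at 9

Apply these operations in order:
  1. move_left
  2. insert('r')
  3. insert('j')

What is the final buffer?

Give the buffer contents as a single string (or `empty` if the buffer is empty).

After op 1 (move_left): buffer="vrsuofnemf" (len 10), cursors c1@1 c2@2 c3@8, authorship ..........
After op 2 (insert('r')): buffer="vrrrsuofnermf" (len 13), cursors c1@2 c2@4 c3@11, authorship .1.2......3..
After op 3 (insert('j')): buffer="vrjrrjsuofnerjmf" (len 16), cursors c1@3 c2@6 c3@14, authorship .11.22......33..

Answer: vrjrrjsuofnerjmf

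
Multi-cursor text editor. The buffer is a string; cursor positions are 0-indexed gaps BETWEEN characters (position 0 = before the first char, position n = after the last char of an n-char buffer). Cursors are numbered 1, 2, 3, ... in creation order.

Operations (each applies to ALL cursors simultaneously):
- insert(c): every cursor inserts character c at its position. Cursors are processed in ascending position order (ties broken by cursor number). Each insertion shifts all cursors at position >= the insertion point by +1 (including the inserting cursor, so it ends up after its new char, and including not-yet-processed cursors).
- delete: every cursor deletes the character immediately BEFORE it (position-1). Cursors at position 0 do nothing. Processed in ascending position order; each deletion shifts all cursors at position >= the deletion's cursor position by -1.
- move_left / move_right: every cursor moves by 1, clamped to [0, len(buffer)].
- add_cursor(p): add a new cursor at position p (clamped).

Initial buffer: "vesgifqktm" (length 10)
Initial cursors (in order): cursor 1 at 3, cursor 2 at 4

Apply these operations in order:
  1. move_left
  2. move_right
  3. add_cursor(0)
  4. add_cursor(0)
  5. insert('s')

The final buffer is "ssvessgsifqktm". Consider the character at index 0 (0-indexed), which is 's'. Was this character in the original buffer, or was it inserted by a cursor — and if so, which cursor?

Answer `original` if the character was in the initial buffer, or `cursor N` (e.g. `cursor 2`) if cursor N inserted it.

Answer: cursor 3

Derivation:
After op 1 (move_left): buffer="vesgifqktm" (len 10), cursors c1@2 c2@3, authorship ..........
After op 2 (move_right): buffer="vesgifqktm" (len 10), cursors c1@3 c2@4, authorship ..........
After op 3 (add_cursor(0)): buffer="vesgifqktm" (len 10), cursors c3@0 c1@3 c2@4, authorship ..........
After op 4 (add_cursor(0)): buffer="vesgifqktm" (len 10), cursors c3@0 c4@0 c1@3 c2@4, authorship ..........
After op 5 (insert('s')): buffer="ssvessgsifqktm" (len 14), cursors c3@2 c4@2 c1@6 c2@8, authorship 34...1.2......
Authorship (.=original, N=cursor N): 3 4 . . . 1 . 2 . . . . . .
Index 0: author = 3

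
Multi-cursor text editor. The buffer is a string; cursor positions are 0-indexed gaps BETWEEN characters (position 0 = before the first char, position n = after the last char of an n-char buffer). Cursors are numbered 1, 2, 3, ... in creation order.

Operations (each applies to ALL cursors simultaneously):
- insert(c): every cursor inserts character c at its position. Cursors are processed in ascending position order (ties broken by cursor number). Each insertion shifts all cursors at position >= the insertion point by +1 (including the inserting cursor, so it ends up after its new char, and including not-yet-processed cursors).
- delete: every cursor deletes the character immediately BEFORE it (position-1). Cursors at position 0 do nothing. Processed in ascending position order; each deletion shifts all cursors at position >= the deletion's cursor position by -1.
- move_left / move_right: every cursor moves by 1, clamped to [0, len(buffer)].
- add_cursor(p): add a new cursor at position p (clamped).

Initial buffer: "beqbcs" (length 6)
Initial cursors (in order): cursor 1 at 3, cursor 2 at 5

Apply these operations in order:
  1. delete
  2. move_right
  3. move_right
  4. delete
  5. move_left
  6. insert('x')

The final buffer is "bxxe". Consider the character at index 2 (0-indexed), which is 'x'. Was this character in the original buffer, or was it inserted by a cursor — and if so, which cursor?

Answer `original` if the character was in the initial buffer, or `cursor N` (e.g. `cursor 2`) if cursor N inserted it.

After op 1 (delete): buffer="bebs" (len 4), cursors c1@2 c2@3, authorship ....
After op 2 (move_right): buffer="bebs" (len 4), cursors c1@3 c2@4, authorship ....
After op 3 (move_right): buffer="bebs" (len 4), cursors c1@4 c2@4, authorship ....
After op 4 (delete): buffer="be" (len 2), cursors c1@2 c2@2, authorship ..
After op 5 (move_left): buffer="be" (len 2), cursors c1@1 c2@1, authorship ..
After op 6 (insert('x')): buffer="bxxe" (len 4), cursors c1@3 c2@3, authorship .12.
Authorship (.=original, N=cursor N): . 1 2 .
Index 2: author = 2

Answer: cursor 2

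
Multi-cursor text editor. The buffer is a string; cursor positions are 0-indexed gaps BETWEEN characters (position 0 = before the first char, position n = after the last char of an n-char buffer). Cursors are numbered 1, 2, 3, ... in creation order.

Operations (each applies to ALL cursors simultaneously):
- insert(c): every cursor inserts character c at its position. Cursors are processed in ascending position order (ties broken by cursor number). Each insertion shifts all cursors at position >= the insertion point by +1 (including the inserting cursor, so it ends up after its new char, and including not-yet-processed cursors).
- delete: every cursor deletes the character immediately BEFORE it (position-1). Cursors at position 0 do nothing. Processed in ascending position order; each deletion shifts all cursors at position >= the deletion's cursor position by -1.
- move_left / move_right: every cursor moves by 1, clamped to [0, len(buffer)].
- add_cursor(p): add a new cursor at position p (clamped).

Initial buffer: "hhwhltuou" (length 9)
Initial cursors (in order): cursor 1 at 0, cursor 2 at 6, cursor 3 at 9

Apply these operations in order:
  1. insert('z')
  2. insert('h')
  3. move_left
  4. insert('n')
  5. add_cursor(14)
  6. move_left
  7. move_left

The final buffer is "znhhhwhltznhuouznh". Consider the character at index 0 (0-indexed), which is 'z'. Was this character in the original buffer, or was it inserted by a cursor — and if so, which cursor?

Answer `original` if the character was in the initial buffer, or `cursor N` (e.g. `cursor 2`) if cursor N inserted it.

Answer: cursor 1

Derivation:
After op 1 (insert('z')): buffer="zhhwhltzuouz" (len 12), cursors c1@1 c2@8 c3@12, authorship 1......2...3
After op 2 (insert('h')): buffer="zhhhwhltzhuouzh" (len 15), cursors c1@2 c2@10 c3@15, authorship 11......22...33
After op 3 (move_left): buffer="zhhhwhltzhuouzh" (len 15), cursors c1@1 c2@9 c3@14, authorship 11......22...33
After op 4 (insert('n')): buffer="znhhhwhltznhuouznh" (len 18), cursors c1@2 c2@11 c3@17, authorship 111......222...333
After op 5 (add_cursor(14)): buffer="znhhhwhltznhuouznh" (len 18), cursors c1@2 c2@11 c4@14 c3@17, authorship 111......222...333
After op 6 (move_left): buffer="znhhhwhltznhuouznh" (len 18), cursors c1@1 c2@10 c4@13 c3@16, authorship 111......222...333
After op 7 (move_left): buffer="znhhhwhltznhuouznh" (len 18), cursors c1@0 c2@9 c4@12 c3@15, authorship 111......222...333
Authorship (.=original, N=cursor N): 1 1 1 . . . . . . 2 2 2 . . . 3 3 3
Index 0: author = 1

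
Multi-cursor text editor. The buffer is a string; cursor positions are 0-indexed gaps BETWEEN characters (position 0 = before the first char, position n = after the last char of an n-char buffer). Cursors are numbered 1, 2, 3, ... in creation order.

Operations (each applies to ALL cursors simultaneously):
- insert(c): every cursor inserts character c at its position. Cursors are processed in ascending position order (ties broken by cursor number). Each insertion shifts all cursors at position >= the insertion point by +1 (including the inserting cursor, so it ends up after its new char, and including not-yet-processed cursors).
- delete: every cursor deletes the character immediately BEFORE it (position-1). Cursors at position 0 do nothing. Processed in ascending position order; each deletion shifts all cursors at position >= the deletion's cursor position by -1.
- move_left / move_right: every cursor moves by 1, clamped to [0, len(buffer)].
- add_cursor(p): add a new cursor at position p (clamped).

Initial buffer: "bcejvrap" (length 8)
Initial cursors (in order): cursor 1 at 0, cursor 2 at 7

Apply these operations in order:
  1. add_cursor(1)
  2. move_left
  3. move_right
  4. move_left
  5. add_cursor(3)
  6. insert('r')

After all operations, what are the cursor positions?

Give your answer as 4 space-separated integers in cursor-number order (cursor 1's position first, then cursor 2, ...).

Answer: 2 10 2 6

Derivation:
After op 1 (add_cursor(1)): buffer="bcejvrap" (len 8), cursors c1@0 c3@1 c2@7, authorship ........
After op 2 (move_left): buffer="bcejvrap" (len 8), cursors c1@0 c3@0 c2@6, authorship ........
After op 3 (move_right): buffer="bcejvrap" (len 8), cursors c1@1 c3@1 c2@7, authorship ........
After op 4 (move_left): buffer="bcejvrap" (len 8), cursors c1@0 c3@0 c2@6, authorship ........
After op 5 (add_cursor(3)): buffer="bcejvrap" (len 8), cursors c1@0 c3@0 c4@3 c2@6, authorship ........
After op 6 (insert('r')): buffer="rrbcerjvrrap" (len 12), cursors c1@2 c3@2 c4@6 c2@10, authorship 13...4...2..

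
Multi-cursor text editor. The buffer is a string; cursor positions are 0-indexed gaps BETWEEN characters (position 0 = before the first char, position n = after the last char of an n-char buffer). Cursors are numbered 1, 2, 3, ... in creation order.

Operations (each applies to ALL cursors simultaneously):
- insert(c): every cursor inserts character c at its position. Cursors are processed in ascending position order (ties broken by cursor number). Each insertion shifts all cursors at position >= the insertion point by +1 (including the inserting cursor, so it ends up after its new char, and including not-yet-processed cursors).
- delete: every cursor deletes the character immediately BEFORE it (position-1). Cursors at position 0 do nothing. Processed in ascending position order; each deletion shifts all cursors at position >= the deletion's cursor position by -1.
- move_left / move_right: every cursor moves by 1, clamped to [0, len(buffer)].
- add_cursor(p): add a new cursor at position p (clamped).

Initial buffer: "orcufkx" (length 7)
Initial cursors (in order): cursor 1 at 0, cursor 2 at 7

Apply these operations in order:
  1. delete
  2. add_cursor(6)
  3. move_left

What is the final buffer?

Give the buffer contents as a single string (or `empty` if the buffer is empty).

After op 1 (delete): buffer="orcufk" (len 6), cursors c1@0 c2@6, authorship ......
After op 2 (add_cursor(6)): buffer="orcufk" (len 6), cursors c1@0 c2@6 c3@6, authorship ......
After op 3 (move_left): buffer="orcufk" (len 6), cursors c1@0 c2@5 c3@5, authorship ......

Answer: orcufk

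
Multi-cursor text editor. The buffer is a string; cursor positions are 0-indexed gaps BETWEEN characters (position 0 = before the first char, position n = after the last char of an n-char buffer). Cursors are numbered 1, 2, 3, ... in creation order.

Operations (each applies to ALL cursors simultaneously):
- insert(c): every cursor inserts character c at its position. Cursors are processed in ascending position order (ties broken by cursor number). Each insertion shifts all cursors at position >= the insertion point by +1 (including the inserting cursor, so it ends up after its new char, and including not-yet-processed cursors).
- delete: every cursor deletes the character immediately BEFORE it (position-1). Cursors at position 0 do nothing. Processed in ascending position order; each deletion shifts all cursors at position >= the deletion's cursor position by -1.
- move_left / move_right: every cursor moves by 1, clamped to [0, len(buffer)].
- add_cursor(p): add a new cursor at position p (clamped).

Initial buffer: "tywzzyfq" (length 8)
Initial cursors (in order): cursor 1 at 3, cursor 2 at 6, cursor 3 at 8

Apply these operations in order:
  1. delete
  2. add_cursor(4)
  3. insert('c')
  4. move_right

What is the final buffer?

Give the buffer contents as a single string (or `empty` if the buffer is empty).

Answer: tyczzccfc

Derivation:
After op 1 (delete): buffer="tyzzf" (len 5), cursors c1@2 c2@4 c3@5, authorship .....
After op 2 (add_cursor(4)): buffer="tyzzf" (len 5), cursors c1@2 c2@4 c4@4 c3@5, authorship .....
After op 3 (insert('c')): buffer="tyczzccfc" (len 9), cursors c1@3 c2@7 c4@7 c3@9, authorship ..1..24.3
After op 4 (move_right): buffer="tyczzccfc" (len 9), cursors c1@4 c2@8 c4@8 c3@9, authorship ..1..24.3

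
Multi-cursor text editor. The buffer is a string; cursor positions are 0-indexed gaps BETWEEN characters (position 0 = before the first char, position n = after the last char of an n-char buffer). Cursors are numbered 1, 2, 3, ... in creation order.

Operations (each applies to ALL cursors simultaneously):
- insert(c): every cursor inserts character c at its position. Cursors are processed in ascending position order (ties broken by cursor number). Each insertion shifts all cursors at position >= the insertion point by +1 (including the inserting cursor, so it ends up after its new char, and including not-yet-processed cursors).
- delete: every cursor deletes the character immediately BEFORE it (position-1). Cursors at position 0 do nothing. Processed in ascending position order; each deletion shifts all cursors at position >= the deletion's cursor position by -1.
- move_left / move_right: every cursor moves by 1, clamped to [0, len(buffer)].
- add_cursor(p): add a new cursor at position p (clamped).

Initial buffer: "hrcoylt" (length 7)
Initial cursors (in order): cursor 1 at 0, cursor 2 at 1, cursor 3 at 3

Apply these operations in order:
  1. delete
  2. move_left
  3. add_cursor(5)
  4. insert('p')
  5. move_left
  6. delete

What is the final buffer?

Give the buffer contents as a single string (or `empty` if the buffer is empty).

After op 1 (delete): buffer="roylt" (len 5), cursors c1@0 c2@0 c3@1, authorship .....
After op 2 (move_left): buffer="roylt" (len 5), cursors c1@0 c2@0 c3@0, authorship .....
After op 3 (add_cursor(5)): buffer="roylt" (len 5), cursors c1@0 c2@0 c3@0 c4@5, authorship .....
After op 4 (insert('p')): buffer="ppproyltp" (len 9), cursors c1@3 c2@3 c3@3 c4@9, authorship 123.....4
After op 5 (move_left): buffer="ppproyltp" (len 9), cursors c1@2 c2@2 c3@2 c4@8, authorship 123.....4
After op 6 (delete): buffer="proylp" (len 6), cursors c1@0 c2@0 c3@0 c4@5, authorship 3....4

Answer: proylp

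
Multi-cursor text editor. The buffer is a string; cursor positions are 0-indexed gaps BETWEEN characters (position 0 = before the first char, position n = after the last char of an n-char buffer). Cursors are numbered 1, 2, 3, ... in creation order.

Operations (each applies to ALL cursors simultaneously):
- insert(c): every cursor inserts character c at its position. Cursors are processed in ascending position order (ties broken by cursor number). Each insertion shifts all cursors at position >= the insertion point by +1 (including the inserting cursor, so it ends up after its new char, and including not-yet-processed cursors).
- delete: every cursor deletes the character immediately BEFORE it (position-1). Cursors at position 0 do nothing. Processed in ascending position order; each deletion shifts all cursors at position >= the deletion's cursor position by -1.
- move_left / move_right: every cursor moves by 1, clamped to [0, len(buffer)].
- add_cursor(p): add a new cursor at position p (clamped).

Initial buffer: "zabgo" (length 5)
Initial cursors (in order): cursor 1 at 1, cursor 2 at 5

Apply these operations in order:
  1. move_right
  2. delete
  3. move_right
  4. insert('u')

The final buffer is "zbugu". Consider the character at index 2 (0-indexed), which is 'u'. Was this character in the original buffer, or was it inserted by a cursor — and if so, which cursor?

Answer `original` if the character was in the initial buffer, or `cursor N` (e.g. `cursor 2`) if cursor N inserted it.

After op 1 (move_right): buffer="zabgo" (len 5), cursors c1@2 c2@5, authorship .....
After op 2 (delete): buffer="zbg" (len 3), cursors c1@1 c2@3, authorship ...
After op 3 (move_right): buffer="zbg" (len 3), cursors c1@2 c2@3, authorship ...
After op 4 (insert('u')): buffer="zbugu" (len 5), cursors c1@3 c2@5, authorship ..1.2
Authorship (.=original, N=cursor N): . . 1 . 2
Index 2: author = 1

Answer: cursor 1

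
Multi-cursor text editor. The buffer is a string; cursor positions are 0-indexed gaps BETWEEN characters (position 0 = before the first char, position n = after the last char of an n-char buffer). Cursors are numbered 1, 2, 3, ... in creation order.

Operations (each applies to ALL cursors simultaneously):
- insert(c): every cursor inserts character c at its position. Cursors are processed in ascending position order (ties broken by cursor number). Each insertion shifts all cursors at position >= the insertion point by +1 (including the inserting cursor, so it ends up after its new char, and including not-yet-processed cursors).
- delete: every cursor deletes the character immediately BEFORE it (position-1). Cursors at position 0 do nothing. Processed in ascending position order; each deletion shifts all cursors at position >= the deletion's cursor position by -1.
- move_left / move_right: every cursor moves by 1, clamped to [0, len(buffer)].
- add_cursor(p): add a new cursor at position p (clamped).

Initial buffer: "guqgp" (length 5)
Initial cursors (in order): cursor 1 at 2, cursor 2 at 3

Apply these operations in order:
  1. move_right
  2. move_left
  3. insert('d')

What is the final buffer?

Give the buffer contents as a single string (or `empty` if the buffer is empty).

Answer: gudqdgp

Derivation:
After op 1 (move_right): buffer="guqgp" (len 5), cursors c1@3 c2@4, authorship .....
After op 2 (move_left): buffer="guqgp" (len 5), cursors c1@2 c2@3, authorship .....
After op 3 (insert('d')): buffer="gudqdgp" (len 7), cursors c1@3 c2@5, authorship ..1.2..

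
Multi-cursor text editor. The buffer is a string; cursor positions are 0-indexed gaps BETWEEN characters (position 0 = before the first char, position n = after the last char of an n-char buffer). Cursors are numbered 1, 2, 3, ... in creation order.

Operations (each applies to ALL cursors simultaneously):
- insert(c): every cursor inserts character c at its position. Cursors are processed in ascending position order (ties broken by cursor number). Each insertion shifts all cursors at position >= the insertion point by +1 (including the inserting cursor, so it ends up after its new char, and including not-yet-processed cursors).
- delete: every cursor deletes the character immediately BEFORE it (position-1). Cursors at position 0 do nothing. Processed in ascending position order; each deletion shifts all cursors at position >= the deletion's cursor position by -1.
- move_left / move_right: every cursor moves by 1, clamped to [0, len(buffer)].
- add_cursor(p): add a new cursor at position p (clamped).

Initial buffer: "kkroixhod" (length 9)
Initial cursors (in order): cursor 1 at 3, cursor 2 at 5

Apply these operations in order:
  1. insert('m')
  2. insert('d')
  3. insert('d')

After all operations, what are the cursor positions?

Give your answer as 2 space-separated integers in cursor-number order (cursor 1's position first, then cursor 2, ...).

After op 1 (insert('m')): buffer="kkrmoimxhod" (len 11), cursors c1@4 c2@7, authorship ...1..2....
After op 2 (insert('d')): buffer="kkrmdoimdxhod" (len 13), cursors c1@5 c2@9, authorship ...11..22....
After op 3 (insert('d')): buffer="kkrmddoimddxhod" (len 15), cursors c1@6 c2@11, authorship ...111..222....

Answer: 6 11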